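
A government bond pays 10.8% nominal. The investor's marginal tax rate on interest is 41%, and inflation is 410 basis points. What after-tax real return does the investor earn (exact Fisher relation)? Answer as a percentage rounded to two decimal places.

2.18%

After-tax nominal return = 10.8% × (1 − 0.41) = 6.3720%.
1 + r = 1.06372 / 1.04100 = 1.021825
After-tax real rate = 1.021825 − 1 → 2.18%.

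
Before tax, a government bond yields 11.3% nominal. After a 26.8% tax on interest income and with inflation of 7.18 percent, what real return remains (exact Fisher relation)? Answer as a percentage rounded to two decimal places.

1.02%

After-tax nominal return = 11.3% × (1 − 0.268) = 8.2716%.
1 + r = 1.082716 / 1.07180 = 1.010185
After-tax real rate = 1.010185 − 1 → 1.02%.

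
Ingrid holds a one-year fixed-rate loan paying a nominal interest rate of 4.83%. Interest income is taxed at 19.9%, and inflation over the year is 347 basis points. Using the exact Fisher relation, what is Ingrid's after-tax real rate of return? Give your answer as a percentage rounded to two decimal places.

0.39%

After-tax nominal return = 4.83% × (1 − 0.199) = 3.86883%.
1 + r = 1.0386883 / 1.03470 = 1.003855
After-tax real rate = 1.003855 − 1 → 0.39%.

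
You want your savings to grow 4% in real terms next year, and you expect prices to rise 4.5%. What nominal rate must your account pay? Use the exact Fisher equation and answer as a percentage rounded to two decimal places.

8.68%

(1 + i) = (1 + r)(1 + π) = 1.04000 × 1.04500 = 1.08680
i = 1.08680 − 1, so the required nominal rate is 8.68%.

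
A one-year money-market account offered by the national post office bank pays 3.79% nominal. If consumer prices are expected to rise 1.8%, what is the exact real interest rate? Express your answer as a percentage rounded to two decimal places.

1 + r = 1.03790 / 1.01800 = 1.019548
r = 1.019548 − 1 = 1.9548%, i.e. 1.95%.

1.95%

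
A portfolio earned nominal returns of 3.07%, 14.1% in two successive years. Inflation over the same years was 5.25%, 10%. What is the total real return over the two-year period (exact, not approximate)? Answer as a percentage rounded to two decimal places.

1.58%

Compound the nominal returns: 1.0307 × 1.1410 = 1.176029.
Compound inflation: 1.0525 × 1.1000 = 1.157750.
Deflate: 1.176029 / 1.157750 = 1.015788.
Total real return = 1.015788 − 1 → 1.58%.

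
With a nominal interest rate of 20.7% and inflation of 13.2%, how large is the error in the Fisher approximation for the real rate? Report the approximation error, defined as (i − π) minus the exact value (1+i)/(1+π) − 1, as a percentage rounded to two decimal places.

0.87%

Approximate: r ≈ 20.700% − 13.200% = 7.5000%
Exact: (1 + 0.2070)/(1 + 0.1320) − 1 = 6.6254%
Error = 7.5000% − 6.6254% = 0.8746% → 0.87%.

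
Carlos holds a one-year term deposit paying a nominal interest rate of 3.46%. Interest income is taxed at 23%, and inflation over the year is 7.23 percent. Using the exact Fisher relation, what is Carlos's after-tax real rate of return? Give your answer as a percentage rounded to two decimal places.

After-tax nominal return = 3.46% × (1 − 0.23) = 2.6642%.
1 + r = 1.026642 / 1.07230 = 0.957420
After-tax real rate = 0.957420 − 1 → -4.26%.

-4.26%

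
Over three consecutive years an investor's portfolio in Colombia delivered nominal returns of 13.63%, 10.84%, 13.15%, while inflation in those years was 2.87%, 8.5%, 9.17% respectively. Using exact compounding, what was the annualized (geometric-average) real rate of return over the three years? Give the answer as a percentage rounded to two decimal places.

5.36%

Compound the nominal returns: 1.1363 × 1.1084 × 1.1315 = 1.42509587.
Compound inflation: 1.0287 × 1.0850 × 1.0917 = 1.21848949.
Deflate: 1.42509587 / 1.21848949 = 1.16955943.
Annualized real rate = 1.16955943^(1/3) − 1 = 5.3596% → 5.36%.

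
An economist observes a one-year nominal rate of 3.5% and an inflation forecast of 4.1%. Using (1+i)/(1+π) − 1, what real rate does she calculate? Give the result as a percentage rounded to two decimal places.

1 + r = 1.03500 / 1.04100 = 0.994236
r = 0.994236 − 1 = -0.5764%, i.e. -0.58%.

-0.58%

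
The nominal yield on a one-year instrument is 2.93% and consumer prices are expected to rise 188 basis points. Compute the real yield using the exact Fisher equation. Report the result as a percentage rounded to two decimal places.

1.03%

1 + r = 1.02930 / 1.01880 = 1.010306
r = 1.010306 − 1 = 1.0306%, i.e. 1.03%.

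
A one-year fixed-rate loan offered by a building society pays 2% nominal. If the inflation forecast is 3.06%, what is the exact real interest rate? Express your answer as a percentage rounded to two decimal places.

-1.03%

By the Fisher identity, 1 + r = (1 + i)/(1 + π).
1 + r = 1.02000 / 1.03060 = 0.989715
r = 0.989715 − 1 = -1.0285%, i.e. -1.03%.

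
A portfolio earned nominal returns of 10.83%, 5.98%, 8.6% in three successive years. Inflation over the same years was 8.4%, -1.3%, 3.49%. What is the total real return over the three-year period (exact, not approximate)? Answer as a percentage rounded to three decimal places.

Compound the nominal returns: 1.1083 × 1.0598 × 1.0860 = 1.275590.
Compound inflation: 1.0840 × 0.9870 × 1.0349 = 1.107248.
Deflate: 1.275590 / 1.107248 = 1.152037.
Total real return = 1.152037 − 1 → 15.204%.

15.204%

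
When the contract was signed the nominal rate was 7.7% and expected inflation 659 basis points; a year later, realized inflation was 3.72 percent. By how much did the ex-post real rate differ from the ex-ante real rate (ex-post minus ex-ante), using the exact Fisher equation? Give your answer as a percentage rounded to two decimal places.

Ex-ante: (1 + 0.0770)/(1 + 0.0659) − 1 = 1.0414%
Ex-post: (1 + 0.0770)/(1 + 0.0372) − 1 = 3.8373%
Difference (ex-post − ex-ante) = 2.7959% → 2.80%.

2.80%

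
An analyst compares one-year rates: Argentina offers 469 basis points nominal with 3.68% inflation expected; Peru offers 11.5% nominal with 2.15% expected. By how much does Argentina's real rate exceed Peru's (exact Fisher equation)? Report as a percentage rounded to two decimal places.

Argentina: (1 + 0.0469)/(1 + 0.0368) − 1 = 0.9742%
Peru: (1 + 0.1150)/(1 + 0.0215) − 1 = 9.1532%
Differential = 0.9742% − 9.1532% = -8.1791% → -8.18%.

-8.18%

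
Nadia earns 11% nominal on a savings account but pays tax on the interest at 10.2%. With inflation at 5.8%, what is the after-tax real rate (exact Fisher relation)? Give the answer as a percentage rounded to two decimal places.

After-tax nominal return = 11% × (1 − 0.102) = 9.8780%.
1 + r = 1.09878 / 1.05800 = 1.038544
After-tax real rate = 1.038544 − 1 → 3.85%.

3.85%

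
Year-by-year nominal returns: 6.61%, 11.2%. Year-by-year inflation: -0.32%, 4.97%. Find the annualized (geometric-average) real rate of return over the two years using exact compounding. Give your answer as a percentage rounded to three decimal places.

6.442%

Compound the nominal returns: 1.0661 × 1.1120 = 1.18550320.
Compound inflation: 0.9968 × 1.0497 = 1.04634096.
Deflate: 1.18550320 / 1.04634096 = 1.13299894.
Annualized real rate = 1.13299894^(1/2) − 1 = 6.4424% → 6.442%.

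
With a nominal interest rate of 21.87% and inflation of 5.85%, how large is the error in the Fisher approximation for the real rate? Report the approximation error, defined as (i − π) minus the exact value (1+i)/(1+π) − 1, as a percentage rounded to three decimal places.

0.885%

Approximate: r ≈ 21.870% − 5.850% = 16.0200%
Exact: (1 + 0.2187)/(1 + 0.0585) − 1 = 15.1346%
Error = 16.0200% − 15.1346% = 0.8854% → 0.885%.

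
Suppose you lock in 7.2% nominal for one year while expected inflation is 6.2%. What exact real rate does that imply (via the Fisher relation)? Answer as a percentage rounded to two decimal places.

1 + r = 1.07200 / 1.06200 = 1.009416
r = 1.009416 − 1 = 0.9416%, i.e. 0.94%.

0.94%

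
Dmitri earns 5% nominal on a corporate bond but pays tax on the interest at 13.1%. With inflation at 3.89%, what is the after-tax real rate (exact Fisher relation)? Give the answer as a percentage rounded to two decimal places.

0.44%

After-tax nominal return = 5% × (1 − 0.131) = 4.3450%.
1 + r = 1.04345 / 1.03890 = 1.004380
After-tax real rate = 1.004380 − 1 → 0.44%.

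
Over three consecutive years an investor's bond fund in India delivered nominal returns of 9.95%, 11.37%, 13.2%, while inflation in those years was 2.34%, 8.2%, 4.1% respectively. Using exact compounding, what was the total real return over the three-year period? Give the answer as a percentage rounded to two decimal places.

20.25%

Compound the nominal returns: 1.0995 × 1.1137 × 1.1320 = 1.386149.
Compound inflation: 1.0234 × 1.0820 × 1.0410 = 1.152719.
Deflate: 1.386149 / 1.152719 = 1.202504.
Total real return = 1.202504 − 1 → 20.25%.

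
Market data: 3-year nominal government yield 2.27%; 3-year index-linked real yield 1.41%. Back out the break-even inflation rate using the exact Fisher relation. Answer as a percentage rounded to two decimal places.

(1 + π) = (1 + i)/(1 + r) = 1.02270 / 1.01410 = 1.008480
Break-even inflation = 1.008480 − 1 → 0.85%.

0.85%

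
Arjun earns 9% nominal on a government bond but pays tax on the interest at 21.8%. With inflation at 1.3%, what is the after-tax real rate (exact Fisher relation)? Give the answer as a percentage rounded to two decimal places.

After-tax nominal return = 9% × (1 − 0.218) = 7.0380%.
1 + r = 1.07038 / 1.01300 = 1.056644
After-tax real rate = 1.056644 − 1 → 5.66%.

5.66%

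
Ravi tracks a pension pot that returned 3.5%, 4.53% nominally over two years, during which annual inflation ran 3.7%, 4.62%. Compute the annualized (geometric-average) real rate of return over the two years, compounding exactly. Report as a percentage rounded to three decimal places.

Compound the nominal returns: 1.0350 × 1.0453 = 1.081885500.
Compound inflation: 1.0370 × 1.0462 = 1.084909400.
Deflate: 1.081885500 / 1.084909400 = 0.997212763.
Annualized real rate = 0.997212763^(1/2) − 1 = -0.13946% → -0.139%.

-0.139%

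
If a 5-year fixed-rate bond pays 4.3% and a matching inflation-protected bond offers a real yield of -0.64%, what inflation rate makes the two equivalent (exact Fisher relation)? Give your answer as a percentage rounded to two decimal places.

4.97%

(1 + π) = (1 + i)/(1 + r) = 1.04300 / 0.99360 = 1.049718
Break-even inflation = 1.049718 − 1 → 4.97%.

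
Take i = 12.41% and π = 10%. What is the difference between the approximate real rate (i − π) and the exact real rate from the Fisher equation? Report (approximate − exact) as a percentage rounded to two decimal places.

0.22%

Approximate: r ≈ 12.410% − 10.000% = 2.4100%
Exact: (1 + 0.1241)/(1 + 0.1000) − 1 = 2.1909%
Error = 2.4100% − 2.1909% = 0.2191% → 0.22%.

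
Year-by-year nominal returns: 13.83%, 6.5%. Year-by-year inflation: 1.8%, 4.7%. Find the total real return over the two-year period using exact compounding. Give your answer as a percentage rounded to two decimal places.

Nominal growth factor = 1.1383 × 1.0650 = 1.212290
Price-level growth factor = 1.0180 × 1.0470 = 1.065846
Real growth factor = 1.212290 / 1.065846 = 1.137396
Total real return = 1.137396 − 1 → 13.74%.

13.74%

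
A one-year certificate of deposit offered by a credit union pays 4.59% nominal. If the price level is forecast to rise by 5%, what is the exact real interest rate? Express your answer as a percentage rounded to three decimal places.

-0.390%

1 + r = 1.04590 / 1.05000 = 0.9960952
r = 0.9960952 − 1 = -0.39048%, i.e. -0.390%.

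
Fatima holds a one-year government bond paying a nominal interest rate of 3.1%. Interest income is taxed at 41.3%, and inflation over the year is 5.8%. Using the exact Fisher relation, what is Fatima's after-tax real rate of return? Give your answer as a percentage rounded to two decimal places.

After-tax nominal return = 3.1% × (1 − 0.413) = 1.8197%.
1 + r = 1.018197 / 1.05800 = 0.962379
After-tax real rate = 0.962379 − 1 → -3.76%.

-3.76%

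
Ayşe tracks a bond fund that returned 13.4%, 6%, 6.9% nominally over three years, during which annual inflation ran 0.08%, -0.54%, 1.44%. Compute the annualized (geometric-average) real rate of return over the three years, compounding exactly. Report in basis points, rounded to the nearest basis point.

Nominal growth factor = 1.1340 × 1.0600 × 1.0690 = 1.28498076
Price-level growth factor = 1.0008 × 0.9946 × 1.0144 = 1.00972938
Real growth factor = 1.28498076 / 1.00972938 = 1.27259916
Annualized real rate = 1.27259916^(1/3) − 1 = 8.3670% → 837 basis points.

837 basis points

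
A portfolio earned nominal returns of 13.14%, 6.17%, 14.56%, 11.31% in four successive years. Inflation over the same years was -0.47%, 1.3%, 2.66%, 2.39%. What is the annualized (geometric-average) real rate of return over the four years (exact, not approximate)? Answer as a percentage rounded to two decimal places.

9.65%

Nominal growth factor = 1.1314 × 1.0617 × 1.1456 × 1.1131 = 1.53174044
Price-level growth factor = 0.9953 × 1.0130 × 1.0266 × 1.0239 = 1.05979594
Real growth factor = 1.53174044 / 1.05979594 = 1.44531639
Annualized real rate = 1.44531639^(1/4) − 1 = 9.6455% → 9.65%.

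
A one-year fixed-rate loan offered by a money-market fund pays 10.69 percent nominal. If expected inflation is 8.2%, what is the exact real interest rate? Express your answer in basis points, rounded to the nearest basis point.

230 basis points

1 + r = 1.10690 / 1.08200 = 1.023013
r = 1.023013 − 1 = 2.3013%, i.e. 230 basis points.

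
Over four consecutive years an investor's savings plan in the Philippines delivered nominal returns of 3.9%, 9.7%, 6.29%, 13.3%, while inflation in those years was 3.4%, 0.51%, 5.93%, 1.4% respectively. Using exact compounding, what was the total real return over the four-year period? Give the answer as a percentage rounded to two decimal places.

22.96%

Compound the nominal returns: 1.0390 × 1.0970 × 1.0629 × 1.1330 = 1.372602.
Compound inflation: 1.0340 × 1.0051 × 1.0593 × 1.0140 = 1.116315.
Deflate: 1.372602 / 1.116315 = 1.229583.
Total real return = 1.229583 − 1 → 22.96%.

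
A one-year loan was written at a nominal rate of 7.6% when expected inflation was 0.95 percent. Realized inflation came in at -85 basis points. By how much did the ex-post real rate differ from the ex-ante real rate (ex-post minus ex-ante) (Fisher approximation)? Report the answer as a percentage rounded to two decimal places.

1.80%

Ex-ante: 7.6% − 0.95% = 6.650%
Ex-post: 7.6% − (-0.85%) = 8.450%
Difference (ex-post − ex-ante) = 1.8000% → 1.80%.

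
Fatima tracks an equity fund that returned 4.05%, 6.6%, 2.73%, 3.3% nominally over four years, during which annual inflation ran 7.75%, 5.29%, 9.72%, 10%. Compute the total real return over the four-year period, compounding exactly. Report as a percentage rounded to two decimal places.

Nominal growth factor = 1.0405 × 1.0660 × 1.0273 × 1.0330 = 1.177055
Price-level growth factor = 1.0775 × 1.0529 × 1.0972 × 1.1000 = 1.369250
Real growth factor = 1.177055 / 1.369250 = 0.859635
Total real return = 0.859635 − 1 → -14.04%.

-14.04%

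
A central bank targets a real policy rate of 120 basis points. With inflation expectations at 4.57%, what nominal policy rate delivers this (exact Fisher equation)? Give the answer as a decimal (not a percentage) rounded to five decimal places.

0.05825

(1 + i) = (1 + r)(1 + π) = 1.01200 × 1.04570 = 1.0582484
i = 1.0582484 − 1, so the required nominal rate is 0.05825.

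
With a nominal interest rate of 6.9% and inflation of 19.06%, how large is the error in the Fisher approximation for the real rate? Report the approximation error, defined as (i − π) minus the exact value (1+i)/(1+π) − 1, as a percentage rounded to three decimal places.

Approximate: r ≈ 6.900% − 19.060% = -12.1600%
Exact: (1 + 0.0690)/(1 + 0.1906) − 1 = -10.2133%
Error = -12.1600% − (-10.2133%) = -1.9467% → -1.947%.

-1.947%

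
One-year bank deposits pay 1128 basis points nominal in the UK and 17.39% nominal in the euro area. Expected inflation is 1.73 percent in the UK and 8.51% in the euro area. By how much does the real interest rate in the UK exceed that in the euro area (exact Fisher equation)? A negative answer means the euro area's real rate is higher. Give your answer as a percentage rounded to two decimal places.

1.20%

The UK: (1 + 0.1128)/(1 + 0.0173) − 1 = 9.3876%
The euro area: (1 + 0.1739)/(1 + 0.0851) − 1 = 8.1836%
Differential = 9.3876% − 8.1836% = 1.2040% → 1.20%.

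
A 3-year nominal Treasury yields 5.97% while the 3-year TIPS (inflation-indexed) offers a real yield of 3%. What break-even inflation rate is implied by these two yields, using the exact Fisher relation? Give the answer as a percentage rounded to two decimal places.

2.88%

(1 + π) = (1 + i)/(1 + r) = 1.05970 / 1.03000 = 1.028835
Break-even inflation = 1.028835 − 1 → 2.88%.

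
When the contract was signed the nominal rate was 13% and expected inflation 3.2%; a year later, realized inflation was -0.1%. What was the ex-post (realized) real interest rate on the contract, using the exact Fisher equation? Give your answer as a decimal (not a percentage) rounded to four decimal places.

0.1311

Ex-post: (1 + 0.1300)/(1 − 0.0010) − 1 = 13.1131%
So the realized real rate is 0.1311.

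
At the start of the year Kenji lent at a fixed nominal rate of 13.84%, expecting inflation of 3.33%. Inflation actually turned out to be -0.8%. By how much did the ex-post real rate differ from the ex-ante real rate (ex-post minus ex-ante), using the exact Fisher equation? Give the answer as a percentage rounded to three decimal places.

Ex-ante: (1 + 0.1384)/(1 + 0.0333) − 1 = 10.1713%
Ex-post: (1 + 0.1384)/(1 − 0.0080) − 1 = 14.7581%
Difference (ex-post − ex-ante) = 4.5868% → 4.587%.

4.587%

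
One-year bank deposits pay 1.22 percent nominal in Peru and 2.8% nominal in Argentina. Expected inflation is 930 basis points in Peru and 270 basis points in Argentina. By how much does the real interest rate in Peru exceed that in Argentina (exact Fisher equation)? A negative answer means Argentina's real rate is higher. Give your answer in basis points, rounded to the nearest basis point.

-749 basis points

Peru: (1 + 0.0122)/(1 + 0.0930) − 1 = -7.3925%
Argentina: (1 + 0.0280)/(1 + 0.0270) − 1 = 0.0974%
Differential = -7.3925% − 0.0974% = -7.4899% → -749 basis points.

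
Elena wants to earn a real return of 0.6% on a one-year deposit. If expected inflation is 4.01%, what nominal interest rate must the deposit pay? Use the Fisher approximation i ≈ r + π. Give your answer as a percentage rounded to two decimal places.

i ≈ r + π = 0.6% + 4.01% = 4.61%.

4.61%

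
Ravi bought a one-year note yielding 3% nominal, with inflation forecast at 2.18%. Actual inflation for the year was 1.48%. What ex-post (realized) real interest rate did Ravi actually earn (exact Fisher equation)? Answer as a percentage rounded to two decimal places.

Ex-post: (1 + 0.0300)/(1 + 0.0148) − 1 = 1.4978%
So the realized real rate is 1.50%.

1.50%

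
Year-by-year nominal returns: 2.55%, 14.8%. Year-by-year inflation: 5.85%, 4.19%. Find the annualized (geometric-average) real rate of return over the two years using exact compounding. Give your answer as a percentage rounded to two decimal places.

3.32%

Compound the nominal returns: 1.0255 × 1.1480 = 1.17727400.
Compound inflation: 1.0585 × 1.0419 = 1.10285115.
Deflate: 1.17727400 / 1.10285115 = 1.06748223.
Annualized real rate = 1.06748223^(1/2) − 1 = 3.3190% → 3.32%.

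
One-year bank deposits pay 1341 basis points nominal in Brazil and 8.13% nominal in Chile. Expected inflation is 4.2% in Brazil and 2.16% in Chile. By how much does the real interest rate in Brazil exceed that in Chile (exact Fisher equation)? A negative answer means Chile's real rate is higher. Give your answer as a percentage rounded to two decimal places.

Brazil: (1 + 0.1341)/(1 + 0.0420) − 1 = 8.838772%
Chile: (1 + 0.0813)/(1 + 0.0216) − 1 = 5.843774%
Differential = 8.838772% − 5.843774% = 2.994997% → 2.99%.

2.99%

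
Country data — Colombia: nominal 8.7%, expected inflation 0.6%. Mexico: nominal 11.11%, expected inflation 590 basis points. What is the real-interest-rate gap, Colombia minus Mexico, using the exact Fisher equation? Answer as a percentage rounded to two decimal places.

3.13%

Colombia: (1 + 0.0870)/(1 + 0.0060) − 1 = 8.0517%
Mexico: (1 + 0.1111)/(1 + 0.0590) − 1 = 4.9197%
Differential = 8.0517% − 4.9197% = 3.1320% → 3.13%.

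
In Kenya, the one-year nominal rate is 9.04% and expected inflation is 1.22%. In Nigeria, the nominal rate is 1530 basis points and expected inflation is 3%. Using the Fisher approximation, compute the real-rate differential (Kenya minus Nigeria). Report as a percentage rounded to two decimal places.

-4.48%

Kenya: 9.04% − 1.22% = 7.820%
Nigeria: 15.3% − 3% = 12.300%
Differential = -4.480% → -4.48%.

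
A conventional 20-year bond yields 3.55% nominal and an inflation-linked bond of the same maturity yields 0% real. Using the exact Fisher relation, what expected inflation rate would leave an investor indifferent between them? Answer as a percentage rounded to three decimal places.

3.550%

(1 + π) = (1 + i)/(1 + r) = 1.03550 / 1.00000 = 1.035500
Break-even inflation = 1.035500 − 1 → 3.550%.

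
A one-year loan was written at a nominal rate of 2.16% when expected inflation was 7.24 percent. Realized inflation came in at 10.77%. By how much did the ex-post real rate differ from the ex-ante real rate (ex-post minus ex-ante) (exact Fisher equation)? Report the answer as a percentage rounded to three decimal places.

-3.036%

Ex-ante: (1 + 0.0216)/(1 + 0.0724) − 1 = -4.7370%
Ex-post: (1 + 0.0216)/(1 + 0.1077) − 1 = -7.7729%
Difference (ex-post − ex-ante) = -3.0358% → -3.036%.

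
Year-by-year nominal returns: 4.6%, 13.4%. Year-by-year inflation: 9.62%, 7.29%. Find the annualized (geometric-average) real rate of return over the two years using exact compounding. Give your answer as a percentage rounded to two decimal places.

Nominal growth factor = 1.0460 × 1.1340 = 1.18616400
Price-level growth factor = 1.0962 × 1.0729 = 1.17611298
Real growth factor = 1.18616400 / 1.17611298 = 1.00854596
Annualized real rate = 1.00854596^(1/2) − 1 = 0.4264% → 0.43%.

0.43%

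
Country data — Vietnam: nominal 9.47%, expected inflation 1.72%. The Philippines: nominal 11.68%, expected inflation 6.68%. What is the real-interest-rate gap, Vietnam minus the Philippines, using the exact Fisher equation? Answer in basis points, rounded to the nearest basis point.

293 basis points

Vietnam: (1 + 0.0947)/(1 + 0.0172) − 1 = 7.6190%
The Philippines: (1 + 0.1168)/(1 + 0.0668) − 1 = 4.6869%
Differential = 7.6190% − 4.6869% = 2.9320% → 293 basis points.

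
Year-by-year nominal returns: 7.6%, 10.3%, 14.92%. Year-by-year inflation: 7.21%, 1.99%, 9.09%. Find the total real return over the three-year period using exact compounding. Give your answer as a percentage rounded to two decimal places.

14.34%

Compound the nominal returns: 1.0760 × 1.1030 × 1.1492 = 1.363903.
Compound inflation: 1.0721 × 1.0199 × 1.0909 = 1.192828.
Deflate: 1.363903 / 1.192828 = 1.143419.
Total real return = 1.143419 − 1 → 14.34%.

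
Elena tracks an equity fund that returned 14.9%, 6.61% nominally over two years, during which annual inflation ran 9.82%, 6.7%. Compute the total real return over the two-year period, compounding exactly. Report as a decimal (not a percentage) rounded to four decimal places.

Nominal growth factor = 1.1490 × 1.0661 = 1.224949
Price-level growth factor = 1.0982 × 1.0670 = 1.171779
Real growth factor = 1.224949 / 1.171779 = 1.045375
Total real return = 1.045375 − 1 → 0.0454.

0.0454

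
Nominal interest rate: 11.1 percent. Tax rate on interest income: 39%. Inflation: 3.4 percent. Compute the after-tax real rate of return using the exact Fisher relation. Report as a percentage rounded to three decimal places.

After-tax nominal return = 11.1% × (1 − 0.39) = 6.7710%.
1 + r = 1.06771 / 1.03400 = 1.032602
After-tax real rate = 1.032602 − 1 → 3.260%.

3.260%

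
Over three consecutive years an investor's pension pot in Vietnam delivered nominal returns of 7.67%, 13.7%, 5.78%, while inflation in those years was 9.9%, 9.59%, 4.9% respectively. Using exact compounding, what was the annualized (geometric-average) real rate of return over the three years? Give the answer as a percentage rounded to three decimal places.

0.826%

Nominal growth factor = 1.0767 × 1.1370 × 1.0578 = 1.29496712
Price-level growth factor = 1.0990 × 1.0959 × 1.0490 = 1.26340941
Real growth factor = 1.29496712 / 1.26340941 = 1.02497821
Annualized real rate = 1.02497821^(1/3) − 1 = 0.8258% → 0.826%.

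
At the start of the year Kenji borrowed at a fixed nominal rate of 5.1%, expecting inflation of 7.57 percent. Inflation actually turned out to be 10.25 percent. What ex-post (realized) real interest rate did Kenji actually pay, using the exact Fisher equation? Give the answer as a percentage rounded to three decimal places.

Ex-post: (1 + 0.0510)/(1 + 0.1025) − 1 = -4.6712%
So the realized real rate is -4.671%.

-4.671%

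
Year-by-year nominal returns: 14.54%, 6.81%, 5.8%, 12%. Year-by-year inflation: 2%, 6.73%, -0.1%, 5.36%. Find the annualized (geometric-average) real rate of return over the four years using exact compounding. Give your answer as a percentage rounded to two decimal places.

Compound the nominal returns: 1.1454 × 1.0681 × 1.0580 × 1.1200 = 1.44968213.
Compound inflation: 1.0200 × 1.0673 × 0.9990 × 1.0536 = 1.14585043.
Deflate: 1.44968213 / 1.14585043 = 1.26515825.
Annualized real rate = 1.26515825^(1/4) − 1 = 6.0562% → 6.06%.

6.06%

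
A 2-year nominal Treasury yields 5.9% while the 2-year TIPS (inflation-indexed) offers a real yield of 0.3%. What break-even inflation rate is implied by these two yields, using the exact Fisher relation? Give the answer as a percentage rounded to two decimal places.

(1 + π) = (1 + i)/(1 + r) = 1.05900 / 1.00300 = 1.055833
Break-even inflation = 1.055833 − 1 → 5.58%.

5.58%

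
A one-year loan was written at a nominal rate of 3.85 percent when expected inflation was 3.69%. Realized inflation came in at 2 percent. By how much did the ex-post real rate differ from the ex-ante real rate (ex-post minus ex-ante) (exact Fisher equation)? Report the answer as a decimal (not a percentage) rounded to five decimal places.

Ex-ante: (1 + 0.0385)/(1 + 0.0369) − 1 = 0.1543%
Ex-post: (1 + 0.0385)/(1 + 0.0200) − 1 = 1.8137%
Difference (ex-post − ex-ante) = 1.6594% → 0.01659.

0.01659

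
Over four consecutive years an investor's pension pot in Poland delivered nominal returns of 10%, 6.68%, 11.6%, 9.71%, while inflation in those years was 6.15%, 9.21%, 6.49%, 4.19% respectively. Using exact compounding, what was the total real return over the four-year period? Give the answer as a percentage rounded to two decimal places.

11.70%

Compound the nominal returns: 1.1000 × 1.0668 × 1.1160 × 1.0971 = 1.436766.
Compound inflation: 1.0615 × 1.0921 × 1.0649 × 1.0419 = 1.286226.
Deflate: 1.436766 / 1.286226 = 1.117040.
Total real return = 1.117040 − 1 → 11.70%.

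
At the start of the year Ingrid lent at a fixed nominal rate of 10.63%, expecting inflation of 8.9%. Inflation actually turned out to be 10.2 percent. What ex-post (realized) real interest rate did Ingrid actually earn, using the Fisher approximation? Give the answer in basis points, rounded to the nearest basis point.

43 basis points

Ex-post: 10.63% − 10.2% = 0.430%
So the realized real rate is 43 basis points.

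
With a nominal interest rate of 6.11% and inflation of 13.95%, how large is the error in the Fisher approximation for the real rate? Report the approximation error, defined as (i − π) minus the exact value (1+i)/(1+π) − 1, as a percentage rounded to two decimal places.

-0.96%

Approximate: r ≈ 6.110% − 13.950% = -7.8400%
Exact: (1 + 0.0611)/(1 + 0.1395) − 1 = -6.8802%
Error = -7.8400% − (-6.8802%) = -0.9598% → -0.96%.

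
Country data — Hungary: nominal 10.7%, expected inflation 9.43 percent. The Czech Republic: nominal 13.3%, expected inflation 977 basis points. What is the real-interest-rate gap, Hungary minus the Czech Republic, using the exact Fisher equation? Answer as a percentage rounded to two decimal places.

-2.06%

Hungary: (1 + 0.1070)/(1 + 0.0943) − 1 = 1.1606%
The Czech Republic: (1 + 0.1330)/(1 + 0.0977) − 1 = 3.2158%
Differential = 1.1606% − 3.2158% = -2.0553% → -2.06%.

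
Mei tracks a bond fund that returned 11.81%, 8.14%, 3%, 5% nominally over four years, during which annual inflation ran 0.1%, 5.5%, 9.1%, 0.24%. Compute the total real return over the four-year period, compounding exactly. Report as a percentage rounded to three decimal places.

Nominal growth factor = 1.1181 × 1.0814 × 1.0300 × 1.0500 = 1.307656
Price-level growth factor = 1.0010 × 1.0550 × 1.0910 × 1.0024 = 1.154921
Real growth factor = 1.307656 / 1.154921 = 1.132247
Total real return = 1.132247 − 1 → 13.225%.

13.225%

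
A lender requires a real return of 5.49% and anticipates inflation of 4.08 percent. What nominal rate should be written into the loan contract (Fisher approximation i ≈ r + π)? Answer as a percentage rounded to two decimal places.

i ≈ r + π = 5.49% + 4.08% = 9.57%.

9.57%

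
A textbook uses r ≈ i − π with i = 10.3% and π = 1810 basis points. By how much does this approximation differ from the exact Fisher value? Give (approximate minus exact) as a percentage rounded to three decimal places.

-1.195%

Approximate: r ≈ 10.300% − 18.100% = -7.8000%
Exact: (1 + 0.1030)/(1 + 0.1810) − 1 = -6.6046%
Error = -7.8000% − (-6.6046%) = -1.1954% → -1.195%.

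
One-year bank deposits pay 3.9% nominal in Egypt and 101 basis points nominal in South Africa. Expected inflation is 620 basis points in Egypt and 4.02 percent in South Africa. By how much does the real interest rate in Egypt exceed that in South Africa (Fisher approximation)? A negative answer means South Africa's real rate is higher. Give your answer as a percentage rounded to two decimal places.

0.71%

Egypt: 3.9% − 6.2% = -2.300%
South Africa: 1.01% − 4.02% = -3.010%
Differential = 0.710% → 0.71%.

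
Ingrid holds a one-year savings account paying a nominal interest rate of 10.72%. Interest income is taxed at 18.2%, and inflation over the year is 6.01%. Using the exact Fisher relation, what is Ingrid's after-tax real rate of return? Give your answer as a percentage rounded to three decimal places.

2.603%

After-tax nominal return = 10.72% × (1 − 0.182) = 8.76896%.
1 + r = 1.0876896 / 1.06010 = 1.0260255
After-tax real rate = 1.0260255 − 1 → 2.603%.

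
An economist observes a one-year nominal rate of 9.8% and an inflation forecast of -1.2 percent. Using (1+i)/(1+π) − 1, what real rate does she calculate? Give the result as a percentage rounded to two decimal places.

1 + r = 1.09800 / 0.98800 = 1.111336
r = 1.111336 − 1 = 11.1336%, i.e. 11.13%.

11.13%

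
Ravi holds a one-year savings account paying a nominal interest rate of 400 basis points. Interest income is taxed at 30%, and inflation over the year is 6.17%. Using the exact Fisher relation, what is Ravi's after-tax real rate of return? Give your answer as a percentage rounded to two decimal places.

-3.17%

After-tax nominal return = 4% × (1 − 0.3) = 2.8000%.
1 + r = 1.02800 / 1.06170 = 0.968258
After-tax real rate = 0.968258 − 1 → -3.17%.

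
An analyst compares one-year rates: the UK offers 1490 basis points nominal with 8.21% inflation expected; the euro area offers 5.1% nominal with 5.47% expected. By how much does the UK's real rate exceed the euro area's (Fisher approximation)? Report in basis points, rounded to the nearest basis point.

The UK: 14.9% − 8.21% = 6.690%
The euro area: 5.1% − 5.47% = -0.370%
Differential = 7.060% → 706 basis points.

706 basis points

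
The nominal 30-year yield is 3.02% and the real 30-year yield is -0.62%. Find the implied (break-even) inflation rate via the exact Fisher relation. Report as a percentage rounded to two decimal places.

(1 + π) = (1 + i)/(1 + r) = 1.03020 / 0.99380 = 1.036627
Break-even inflation = 1.036627 − 1 → 3.66%.

3.66%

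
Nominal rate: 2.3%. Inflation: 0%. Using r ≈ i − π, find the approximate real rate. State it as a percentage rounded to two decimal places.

r ≈ i − π = 2.3% − 0% = 2.30%.

2.30%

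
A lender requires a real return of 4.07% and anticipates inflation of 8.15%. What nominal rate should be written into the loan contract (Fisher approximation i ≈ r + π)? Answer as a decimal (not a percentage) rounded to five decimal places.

i ≈ r + π = 4.07% + 8.15% = 0.12220.

0.12220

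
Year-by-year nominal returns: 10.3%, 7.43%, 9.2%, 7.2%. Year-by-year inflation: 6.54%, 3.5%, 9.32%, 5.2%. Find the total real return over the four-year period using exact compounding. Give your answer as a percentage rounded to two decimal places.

9.38%

Nominal growth factor = 1.1030 × 1.0743 × 1.0920 × 1.0720 = 1.387134
Price-level growth factor = 1.0654 × 1.0350 × 1.0932 × 1.0520 = 1.268144
Real growth factor = 1.387134 / 1.268144 = 1.093831
Total real return = 1.093831 − 1 → 9.38%.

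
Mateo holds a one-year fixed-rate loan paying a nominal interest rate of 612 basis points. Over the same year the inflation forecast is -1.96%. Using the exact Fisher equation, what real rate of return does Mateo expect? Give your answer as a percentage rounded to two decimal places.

8.24%

1 + r = 1.06120 / 0.98040 = 1.082415
r = 1.082415 − 1 = 8.2415%, i.e. 8.24%.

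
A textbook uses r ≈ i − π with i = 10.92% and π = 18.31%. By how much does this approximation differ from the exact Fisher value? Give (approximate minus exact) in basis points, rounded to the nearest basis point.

Approximate: r ≈ 10.920% − 18.310% = -7.3900%
Exact: (1 + 0.1092)/(1 + 0.1831) − 1 = -6.2463%
Error = -7.3900% − (-6.2463%) = -1.1437% → -114 basis points.

-114 basis points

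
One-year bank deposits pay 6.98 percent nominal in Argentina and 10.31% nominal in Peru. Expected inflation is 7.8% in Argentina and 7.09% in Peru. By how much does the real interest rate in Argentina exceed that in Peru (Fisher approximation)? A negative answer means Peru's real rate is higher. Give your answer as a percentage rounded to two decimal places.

Argentina: 6.98% − 7.8% = -0.820%
Peru: 10.31% − 7.09% = 3.220%
Differential = -4.040% → -4.04%.

-4.04%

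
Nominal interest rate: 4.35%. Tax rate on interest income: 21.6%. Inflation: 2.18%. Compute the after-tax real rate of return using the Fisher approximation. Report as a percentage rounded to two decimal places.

After-tax nominal return = 4.35% × (1 − 0.216) = 3.4104%.
r ≈ 3.4104% − 2.18% → 1.23%.

1.23%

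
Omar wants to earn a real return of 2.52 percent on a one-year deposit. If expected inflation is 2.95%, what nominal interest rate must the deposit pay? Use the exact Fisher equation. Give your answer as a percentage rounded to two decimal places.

5.54%

(1 + i) = (1 + r)(1 + π) = 1.02520 × 1.02950 = 1.0554434
i = 1.0554434 − 1, so the required nominal rate is 5.54%.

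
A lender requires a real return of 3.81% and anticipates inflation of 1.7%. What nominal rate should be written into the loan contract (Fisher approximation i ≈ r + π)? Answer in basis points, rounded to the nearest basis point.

i ≈ r + π = 3.81% + 1.7% = 551 basis points.

551 basis points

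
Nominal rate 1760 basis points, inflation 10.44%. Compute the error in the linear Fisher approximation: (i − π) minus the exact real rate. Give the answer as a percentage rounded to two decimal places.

0.68%

Approximate: r ≈ 17.600% − 10.440% = 7.1600%
Exact: (1 + 0.1760)/(1 + 0.1044) − 1 = 6.4832%
Error = 7.1600% − 6.4832% = 0.6768% → 0.68%.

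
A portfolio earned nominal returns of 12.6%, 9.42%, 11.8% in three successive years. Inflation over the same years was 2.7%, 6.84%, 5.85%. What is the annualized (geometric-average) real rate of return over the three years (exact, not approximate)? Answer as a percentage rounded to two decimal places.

5.85%

Compound the nominal returns: 1.1260 × 1.0942 × 1.1180 = 1.37745337.
Compound inflation: 1.0270 × 1.0684 × 1.0585 = 1.16143574.
Deflate: 1.37745337 / 1.16143574 = 1.18599189.
Annualized real rate = 1.18599189^(1/3) − 1 = 5.8507% → 5.85%.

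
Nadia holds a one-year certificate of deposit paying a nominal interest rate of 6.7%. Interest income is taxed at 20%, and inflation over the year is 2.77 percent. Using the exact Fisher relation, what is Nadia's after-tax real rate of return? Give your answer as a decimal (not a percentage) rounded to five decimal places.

After-tax nominal return = 6.7% × (1 − 0.2) = 5.3600%.
1 + r = 1.05360 / 1.02770 = 1.025202
After-tax real rate = 1.025202 − 1 → 0.02520.

0.02520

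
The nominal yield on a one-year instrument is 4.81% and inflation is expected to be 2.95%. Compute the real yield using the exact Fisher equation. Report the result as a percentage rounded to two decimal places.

By the Fisher identity, 1 + r = (1 + i)/(1 + π).
1 + r = 1.04810 / 1.02950 = 1.018067
r = 1.018067 − 1 = 1.8067%, i.e. 1.81%.

1.81%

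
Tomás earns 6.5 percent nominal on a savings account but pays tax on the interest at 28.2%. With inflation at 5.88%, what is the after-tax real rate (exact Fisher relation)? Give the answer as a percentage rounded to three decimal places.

After-tax nominal return = 6.5% × (1 − 0.282) = 4.6670%.
1 + r = 1.04667 / 1.05880 = 0.988544
After-tax real rate = 0.988544 − 1 → -1.146%.

-1.146%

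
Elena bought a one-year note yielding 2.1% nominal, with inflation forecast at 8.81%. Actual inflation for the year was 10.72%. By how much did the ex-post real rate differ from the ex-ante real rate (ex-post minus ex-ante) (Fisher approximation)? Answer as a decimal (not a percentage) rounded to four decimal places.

-0.0191

Ex-ante: 2.1% − 8.81% = -6.710%
Ex-post: 2.1% − 10.72% = -8.620%
Difference (ex-post − ex-ante) = -1.9100% → -0.0191.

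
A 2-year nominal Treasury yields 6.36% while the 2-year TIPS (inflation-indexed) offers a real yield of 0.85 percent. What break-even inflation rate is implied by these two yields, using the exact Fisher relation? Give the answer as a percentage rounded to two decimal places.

5.46%

(1 + π) = (1 + i)/(1 + r) = 1.06360 / 1.00850 = 1.054636
Break-even inflation = 1.054636 − 1 → 5.46%.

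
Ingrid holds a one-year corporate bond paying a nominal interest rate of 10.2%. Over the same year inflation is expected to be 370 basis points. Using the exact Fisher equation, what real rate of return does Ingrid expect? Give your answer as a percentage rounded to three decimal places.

By the Fisher equation, 1 + r = (1 + i)/(1 + π).
1 + r = 1.10200 / 1.03700 = 1.062681
r = 1.062681 − 1 = 6.2681%, i.e. 6.268%.

6.268%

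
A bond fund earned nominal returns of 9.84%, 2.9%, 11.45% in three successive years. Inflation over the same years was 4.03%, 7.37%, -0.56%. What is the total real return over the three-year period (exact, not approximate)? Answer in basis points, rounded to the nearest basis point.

Compound the nominal returns: 1.0984 × 1.0290 × 1.1145 = 1.259668.
Compound inflation: 1.0403 × 1.0737 × 0.9944 = 1.110715.
Deflate: 1.259668 / 1.110715 = 1.134105.
Total real return = 1.134105 − 1 → 1341 basis points.

1341 basis points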